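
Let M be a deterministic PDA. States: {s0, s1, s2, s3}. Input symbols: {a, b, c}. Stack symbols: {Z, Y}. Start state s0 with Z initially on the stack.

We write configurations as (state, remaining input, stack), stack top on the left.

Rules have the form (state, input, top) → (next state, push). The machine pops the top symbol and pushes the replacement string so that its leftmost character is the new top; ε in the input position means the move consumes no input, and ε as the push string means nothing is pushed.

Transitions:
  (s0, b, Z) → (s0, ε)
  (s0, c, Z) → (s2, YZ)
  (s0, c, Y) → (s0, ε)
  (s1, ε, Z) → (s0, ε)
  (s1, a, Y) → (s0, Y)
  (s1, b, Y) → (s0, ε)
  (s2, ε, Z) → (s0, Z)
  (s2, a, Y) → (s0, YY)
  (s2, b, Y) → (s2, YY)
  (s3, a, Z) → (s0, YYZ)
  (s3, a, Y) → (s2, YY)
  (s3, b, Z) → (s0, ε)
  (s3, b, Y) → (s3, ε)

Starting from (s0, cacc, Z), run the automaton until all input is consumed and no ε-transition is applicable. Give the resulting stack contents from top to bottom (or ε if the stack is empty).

(s0, cacc, Z) ⊢ (s2, acc, YZ) ⊢ (s0, cc, YYZ) ⊢ (s0, c, YZ) ⊢ (s0, ε, Z)
All input consumed in state s0 with stack Z.

Z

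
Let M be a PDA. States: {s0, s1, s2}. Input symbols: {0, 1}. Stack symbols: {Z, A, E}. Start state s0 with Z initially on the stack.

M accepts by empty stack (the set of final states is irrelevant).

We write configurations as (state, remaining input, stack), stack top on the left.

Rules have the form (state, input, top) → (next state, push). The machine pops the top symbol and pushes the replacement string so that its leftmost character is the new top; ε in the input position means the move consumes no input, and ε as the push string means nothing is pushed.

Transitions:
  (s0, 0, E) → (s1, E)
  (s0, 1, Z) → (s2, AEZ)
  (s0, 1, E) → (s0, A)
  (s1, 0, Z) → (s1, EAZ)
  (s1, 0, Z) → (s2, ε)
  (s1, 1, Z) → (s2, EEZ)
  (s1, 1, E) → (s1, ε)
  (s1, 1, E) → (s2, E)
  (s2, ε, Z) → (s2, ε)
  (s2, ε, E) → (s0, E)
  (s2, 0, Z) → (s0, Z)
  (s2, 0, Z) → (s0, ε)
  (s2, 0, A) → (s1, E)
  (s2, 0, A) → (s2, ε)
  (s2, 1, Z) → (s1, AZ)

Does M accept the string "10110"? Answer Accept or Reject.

Accept

One accepting computation: (s0, 10110, Z) ⊢ (s2, 0110, AEZ) ⊢ (s1, 110, EEZ) ⊢ (s1, 10, EZ) ⊢ (s1, 0, Z) ⊢ (s2, ε, ε)
All input consumed and the stack is empty.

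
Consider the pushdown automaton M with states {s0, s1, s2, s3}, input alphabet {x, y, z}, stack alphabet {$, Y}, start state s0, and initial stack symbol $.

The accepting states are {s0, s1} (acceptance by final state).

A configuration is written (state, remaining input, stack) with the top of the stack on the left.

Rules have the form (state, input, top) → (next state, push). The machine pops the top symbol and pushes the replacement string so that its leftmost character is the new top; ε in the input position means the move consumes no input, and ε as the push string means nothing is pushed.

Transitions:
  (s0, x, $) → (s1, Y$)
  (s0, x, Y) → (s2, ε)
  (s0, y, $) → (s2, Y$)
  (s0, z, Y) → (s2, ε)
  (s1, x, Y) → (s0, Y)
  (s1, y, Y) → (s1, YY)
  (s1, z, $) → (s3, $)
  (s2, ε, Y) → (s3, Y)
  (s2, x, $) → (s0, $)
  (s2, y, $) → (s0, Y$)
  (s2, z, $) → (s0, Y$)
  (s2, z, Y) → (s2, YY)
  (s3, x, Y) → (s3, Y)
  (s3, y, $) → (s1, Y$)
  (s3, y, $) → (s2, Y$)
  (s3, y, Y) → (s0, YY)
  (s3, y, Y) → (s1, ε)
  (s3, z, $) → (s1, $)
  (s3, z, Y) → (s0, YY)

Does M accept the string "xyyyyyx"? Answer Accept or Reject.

One accepting computation: (s0, xyyyyyx, $) ⊢ (s1, yyyyyx, Y$) ⊢ (s1, yyyyx, YY$) ⊢ (s1, yyyx, YYY$) ⊢ (s1, yyx, YYYY$) ⊢ (s1, yx, YYYYY$) ⊢ (s1, x, YYYYYY$) ⊢ (s0, ε, YYYYYY$)
All input consumed and state s0 ∈ F.

Accept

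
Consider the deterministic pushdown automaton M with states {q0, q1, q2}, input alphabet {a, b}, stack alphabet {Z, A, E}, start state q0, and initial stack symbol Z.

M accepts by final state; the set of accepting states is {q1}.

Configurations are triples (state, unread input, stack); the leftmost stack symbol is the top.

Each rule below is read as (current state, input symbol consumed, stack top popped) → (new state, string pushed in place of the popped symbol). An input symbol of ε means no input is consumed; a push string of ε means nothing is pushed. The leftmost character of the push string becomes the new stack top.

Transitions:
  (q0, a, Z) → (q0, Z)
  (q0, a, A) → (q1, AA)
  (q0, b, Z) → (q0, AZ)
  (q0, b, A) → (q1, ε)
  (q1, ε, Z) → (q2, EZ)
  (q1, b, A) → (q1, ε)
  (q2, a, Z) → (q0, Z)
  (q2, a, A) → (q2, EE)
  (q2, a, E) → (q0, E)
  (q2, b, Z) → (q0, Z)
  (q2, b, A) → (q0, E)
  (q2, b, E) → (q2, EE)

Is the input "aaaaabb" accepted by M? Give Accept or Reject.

Accept

(q0, aaaaabb, Z) ⊢ (q0, aaaabb, Z) ⊢ (q0, aaabb, Z) ⊢ (q0, aabb, Z) ⊢ (q0, abb, Z) ⊢ (q0, bb, Z) ⊢ (q0, b, AZ) ⊢ (q1, ε, Z)
All input consumed; state q1 ∈ F.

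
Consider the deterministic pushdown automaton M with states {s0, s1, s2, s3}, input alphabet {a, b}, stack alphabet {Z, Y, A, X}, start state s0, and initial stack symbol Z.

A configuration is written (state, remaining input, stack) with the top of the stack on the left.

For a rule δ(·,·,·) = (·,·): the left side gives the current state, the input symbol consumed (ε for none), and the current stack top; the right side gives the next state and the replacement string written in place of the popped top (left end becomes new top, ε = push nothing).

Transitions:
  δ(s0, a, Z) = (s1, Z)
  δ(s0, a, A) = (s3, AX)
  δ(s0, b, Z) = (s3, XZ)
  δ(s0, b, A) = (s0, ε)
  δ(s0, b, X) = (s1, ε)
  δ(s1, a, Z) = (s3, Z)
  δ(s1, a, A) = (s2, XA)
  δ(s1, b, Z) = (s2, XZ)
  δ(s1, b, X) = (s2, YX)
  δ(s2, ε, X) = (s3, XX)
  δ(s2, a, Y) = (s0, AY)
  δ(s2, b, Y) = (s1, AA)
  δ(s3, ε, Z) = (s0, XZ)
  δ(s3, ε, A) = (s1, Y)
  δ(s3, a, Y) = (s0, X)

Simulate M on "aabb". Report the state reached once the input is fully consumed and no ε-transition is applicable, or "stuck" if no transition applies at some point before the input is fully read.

s3

(s0, aabb, Z) ⊢ (s1, abb, Z) ⊢ (s3, bb, Z) ⊢ (s0, bb, XZ) ⊢ (s1, b, Z) ⊢ (s2, ε, XZ) ⊢ (s3, ε, XXZ)
All input consumed; M is in state s3.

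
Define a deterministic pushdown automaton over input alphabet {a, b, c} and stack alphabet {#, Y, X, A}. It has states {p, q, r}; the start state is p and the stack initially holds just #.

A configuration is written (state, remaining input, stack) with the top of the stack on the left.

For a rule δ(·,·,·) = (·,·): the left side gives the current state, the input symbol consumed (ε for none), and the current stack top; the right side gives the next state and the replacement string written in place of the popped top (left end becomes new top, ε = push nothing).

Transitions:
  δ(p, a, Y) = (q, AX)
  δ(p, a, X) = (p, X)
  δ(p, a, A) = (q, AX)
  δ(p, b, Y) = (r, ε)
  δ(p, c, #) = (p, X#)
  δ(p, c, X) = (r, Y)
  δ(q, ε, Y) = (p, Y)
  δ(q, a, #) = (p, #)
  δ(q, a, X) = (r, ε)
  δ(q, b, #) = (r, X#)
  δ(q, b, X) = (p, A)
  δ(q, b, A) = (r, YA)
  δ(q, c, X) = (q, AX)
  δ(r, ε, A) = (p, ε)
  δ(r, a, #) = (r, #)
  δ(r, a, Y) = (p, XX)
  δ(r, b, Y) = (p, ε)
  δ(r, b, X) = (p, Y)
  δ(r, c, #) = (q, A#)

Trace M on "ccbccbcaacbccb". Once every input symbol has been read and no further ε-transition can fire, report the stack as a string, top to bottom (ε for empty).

#

(p, ccbccbcaacbccb, #)
  read c, top #: go to p, push X# → (p, cbccbcaacbccb, X#)
  read c, top X: go to r, push Y → (r, bccbcaacbccb, Y#)
  read b, top Y: go to p, push ε → (p, ccbcaacbccb, #)
  read c, top #: go to p, push X# → (p, cbcaacbccb, X#)
  read c, top X: go to r, push Y → (r, bcaacbccb, Y#)
  read b, top Y: go to p, push ε → (p, caacbccb, #)
  read c, top #: go to p, push X# → (p, aacbccb, X#)
  read a, top X: go to p, push X → (p, acbccb, X#)
  read a, top X: go to p, push X → (p, cbccb, X#)
  read c, top X: go to r, push Y → (r, bccb, Y#)
  read b, top Y: go to p, push ε → (p, ccb, #)
  read c, top #: go to p, push X# → (p, cb, X#)
  read c, top X: go to r, push Y → (r, b, Y#)
  read b, top Y: go to p, push ε → (p, ε, #)
All input consumed in state p with stack #.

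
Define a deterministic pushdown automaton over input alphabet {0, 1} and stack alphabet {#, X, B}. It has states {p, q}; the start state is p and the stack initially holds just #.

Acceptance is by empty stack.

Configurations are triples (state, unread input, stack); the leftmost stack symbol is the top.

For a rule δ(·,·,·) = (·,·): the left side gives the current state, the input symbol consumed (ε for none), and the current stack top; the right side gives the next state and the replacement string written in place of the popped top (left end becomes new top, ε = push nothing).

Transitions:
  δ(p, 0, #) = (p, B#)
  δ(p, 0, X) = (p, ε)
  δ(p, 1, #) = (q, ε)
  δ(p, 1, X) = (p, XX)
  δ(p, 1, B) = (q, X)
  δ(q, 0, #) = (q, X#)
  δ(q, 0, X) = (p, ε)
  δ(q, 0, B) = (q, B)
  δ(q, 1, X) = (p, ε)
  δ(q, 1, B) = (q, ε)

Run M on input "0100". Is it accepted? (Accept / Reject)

Reject

(p, 0100, #)
  read 0, top #: go to p, push B# → (p, 100, B#)
  read 1, top B: go to q, push X → (q, 00, X#)
  read 0, top X: go to p, push ε → (p, 0, #)
  read 0, top #: go to p, push B# → (p, ε, B#)
All input consumed; stack is B#, not empty, and no further ε-move applies.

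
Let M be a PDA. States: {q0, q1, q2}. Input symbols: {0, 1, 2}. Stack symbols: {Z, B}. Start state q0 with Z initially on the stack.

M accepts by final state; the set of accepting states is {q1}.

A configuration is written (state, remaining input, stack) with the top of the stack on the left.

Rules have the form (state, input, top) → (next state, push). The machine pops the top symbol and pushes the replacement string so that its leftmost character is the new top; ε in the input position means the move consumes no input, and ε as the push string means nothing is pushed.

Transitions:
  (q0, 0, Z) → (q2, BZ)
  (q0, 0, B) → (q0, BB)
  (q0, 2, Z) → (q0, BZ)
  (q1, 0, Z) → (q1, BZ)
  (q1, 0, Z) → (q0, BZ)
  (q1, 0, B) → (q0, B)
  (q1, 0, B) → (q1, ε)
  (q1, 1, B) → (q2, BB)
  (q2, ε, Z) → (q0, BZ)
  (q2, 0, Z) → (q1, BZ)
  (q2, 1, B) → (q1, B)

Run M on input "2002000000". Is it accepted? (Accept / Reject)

Reject

No computation consumes all input and reaches a final state.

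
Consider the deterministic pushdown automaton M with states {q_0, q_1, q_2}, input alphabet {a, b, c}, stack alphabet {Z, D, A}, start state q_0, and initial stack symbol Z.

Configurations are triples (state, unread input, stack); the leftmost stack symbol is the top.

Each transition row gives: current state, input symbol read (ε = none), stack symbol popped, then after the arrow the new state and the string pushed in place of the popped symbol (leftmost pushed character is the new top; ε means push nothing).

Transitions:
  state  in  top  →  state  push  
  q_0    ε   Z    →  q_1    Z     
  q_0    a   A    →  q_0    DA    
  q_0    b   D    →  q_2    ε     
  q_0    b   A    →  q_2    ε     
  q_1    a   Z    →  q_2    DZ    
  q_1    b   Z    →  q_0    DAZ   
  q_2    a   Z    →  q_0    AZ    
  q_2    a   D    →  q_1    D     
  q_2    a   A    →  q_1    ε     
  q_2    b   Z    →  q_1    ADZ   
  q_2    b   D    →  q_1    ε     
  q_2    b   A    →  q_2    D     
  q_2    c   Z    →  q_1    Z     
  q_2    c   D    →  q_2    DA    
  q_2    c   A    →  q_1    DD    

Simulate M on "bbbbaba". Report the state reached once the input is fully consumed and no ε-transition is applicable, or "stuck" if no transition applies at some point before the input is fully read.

q_2

(q_0, bbbbaba, Z)
  ε-move, top Z: go to q_1, push Z → (q_1, bbbbaba, Z)
  read b, top Z: go to q_0, push DAZ → (q_0, bbbaba, DAZ)
  read b, top D: go to q_2, push ε → (q_2, bbaba, AZ)
  read b, top A: go to q_2, push D → (q_2, baba, DZ)
  read b, top D: go to q_1, push ε → (q_1, aba, Z)
  read a, top Z: go to q_2, push DZ → (q_2, ba, DZ)
  read b, top D: go to q_1, push ε → (q_1, a, Z)
  read a, top Z: go to q_2, push DZ → (q_2, ε, DZ)
All input consumed; M is in state q_2.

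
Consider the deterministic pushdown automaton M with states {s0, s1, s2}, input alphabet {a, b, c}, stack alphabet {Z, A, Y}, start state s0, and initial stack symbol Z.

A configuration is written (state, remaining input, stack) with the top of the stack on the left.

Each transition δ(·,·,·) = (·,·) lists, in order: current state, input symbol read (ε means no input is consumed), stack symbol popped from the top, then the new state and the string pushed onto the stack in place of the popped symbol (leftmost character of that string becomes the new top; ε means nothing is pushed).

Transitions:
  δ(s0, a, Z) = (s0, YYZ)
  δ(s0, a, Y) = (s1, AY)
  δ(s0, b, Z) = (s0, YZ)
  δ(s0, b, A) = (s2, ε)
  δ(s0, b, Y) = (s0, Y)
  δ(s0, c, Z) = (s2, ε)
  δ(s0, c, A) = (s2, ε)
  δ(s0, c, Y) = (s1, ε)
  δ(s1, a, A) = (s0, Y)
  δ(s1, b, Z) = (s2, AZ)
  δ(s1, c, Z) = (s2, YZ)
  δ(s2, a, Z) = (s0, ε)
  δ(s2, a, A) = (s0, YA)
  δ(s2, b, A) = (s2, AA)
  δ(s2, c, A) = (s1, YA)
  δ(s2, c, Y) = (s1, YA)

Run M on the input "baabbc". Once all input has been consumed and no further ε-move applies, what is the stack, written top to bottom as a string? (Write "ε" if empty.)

YZ

(s0, baabbc, Z) ⊢ (s0, aabbc, YZ) ⊢ (s1, abbc, AYZ) ⊢ (s0, bbc, YYZ) ⊢ (s0, bc, YYZ) ⊢ (s0, c, YYZ) ⊢ (s1, ε, YZ)
All input consumed in state s1 with stack YZ.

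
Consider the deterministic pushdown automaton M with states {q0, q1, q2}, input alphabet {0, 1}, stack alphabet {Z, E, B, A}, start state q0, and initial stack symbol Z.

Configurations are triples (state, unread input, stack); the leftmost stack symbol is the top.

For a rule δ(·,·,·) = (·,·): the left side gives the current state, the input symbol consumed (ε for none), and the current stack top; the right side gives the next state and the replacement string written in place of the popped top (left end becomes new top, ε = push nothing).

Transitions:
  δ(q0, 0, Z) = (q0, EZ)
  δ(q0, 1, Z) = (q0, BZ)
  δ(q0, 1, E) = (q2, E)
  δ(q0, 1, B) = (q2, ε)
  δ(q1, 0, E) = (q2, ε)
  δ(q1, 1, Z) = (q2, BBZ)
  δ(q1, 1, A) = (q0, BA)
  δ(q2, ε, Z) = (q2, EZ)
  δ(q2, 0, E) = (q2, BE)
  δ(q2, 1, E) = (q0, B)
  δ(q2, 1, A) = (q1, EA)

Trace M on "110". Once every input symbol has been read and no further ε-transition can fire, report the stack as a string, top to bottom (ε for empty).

BEZ

(q0, 110, Z) ⊢ (q0, 10, BZ) ⊢ (q2, 0, Z) ⊢ (q2, 0, EZ) ⊢ (q2, ε, BEZ)
All input consumed in state q2 with stack BEZ.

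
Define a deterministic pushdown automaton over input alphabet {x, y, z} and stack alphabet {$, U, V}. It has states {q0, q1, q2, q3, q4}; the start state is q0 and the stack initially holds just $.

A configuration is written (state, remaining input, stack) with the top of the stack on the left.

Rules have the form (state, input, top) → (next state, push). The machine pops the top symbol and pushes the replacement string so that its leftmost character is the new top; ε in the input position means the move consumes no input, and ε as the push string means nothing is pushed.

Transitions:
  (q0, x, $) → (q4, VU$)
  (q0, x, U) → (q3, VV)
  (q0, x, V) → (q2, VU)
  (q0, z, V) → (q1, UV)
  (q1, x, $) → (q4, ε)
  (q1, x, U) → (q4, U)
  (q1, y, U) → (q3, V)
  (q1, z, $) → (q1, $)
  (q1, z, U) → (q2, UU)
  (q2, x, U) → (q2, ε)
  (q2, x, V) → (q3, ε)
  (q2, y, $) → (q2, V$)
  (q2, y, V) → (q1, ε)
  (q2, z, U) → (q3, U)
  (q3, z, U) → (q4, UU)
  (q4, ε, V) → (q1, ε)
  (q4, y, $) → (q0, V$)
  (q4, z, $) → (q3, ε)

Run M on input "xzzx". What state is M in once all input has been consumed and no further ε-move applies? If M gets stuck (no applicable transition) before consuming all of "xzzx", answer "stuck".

(q0, xzzx, $)
  read x, top $: go to q4, push VU$ → (q4, zzx, VU$)
  ε-move, top V: go to q1, push ε → (q1, zzx, U$)
  read z, top U: go to q2, push UU → (q2, zx, UU$)
  read z, top U: go to q3, push U → (q3, x, UU$)
No transition for (q3, x, top U); M blocks with input x remaining.

stuck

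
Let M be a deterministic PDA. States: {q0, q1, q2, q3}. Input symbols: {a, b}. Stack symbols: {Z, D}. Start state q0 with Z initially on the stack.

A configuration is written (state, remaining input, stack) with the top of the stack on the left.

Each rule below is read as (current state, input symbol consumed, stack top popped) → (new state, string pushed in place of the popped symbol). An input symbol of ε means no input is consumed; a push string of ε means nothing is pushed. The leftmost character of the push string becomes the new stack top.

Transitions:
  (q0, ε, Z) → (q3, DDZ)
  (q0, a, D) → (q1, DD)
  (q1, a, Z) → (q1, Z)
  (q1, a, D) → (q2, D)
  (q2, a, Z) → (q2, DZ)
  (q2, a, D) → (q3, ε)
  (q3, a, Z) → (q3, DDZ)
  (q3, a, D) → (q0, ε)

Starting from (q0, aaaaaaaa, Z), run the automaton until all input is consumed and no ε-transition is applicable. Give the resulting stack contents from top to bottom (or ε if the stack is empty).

DDZ

(q0, aaaaaaaa, Z)
  ε-move, top Z: go to q3, push DDZ → (q3, aaaaaaaa, DDZ)
  read a, top D: go to q0, push ε → (q0, aaaaaaa, DZ)
  read a, top D: go to q1, push DD → (q1, aaaaaa, DDZ)
  read a, top D: go to q2, push D → (q2, aaaaa, DDZ)
  read a, top D: go to q3, push ε → (q3, aaaa, DZ)
  read a, top D: go to q0, push ε → (q0, aaa, Z)
  ε-move, top Z: go to q3, push DDZ → (q3, aaa, DDZ)
  read a, top D: go to q0, push ε → (q0, aa, DZ)
  read a, top D: go to q1, push DD → (q1, a, DDZ)
  read a, top D: go to q2, push D → (q2, ε, DDZ)
All input consumed in state q2 with stack DDZ.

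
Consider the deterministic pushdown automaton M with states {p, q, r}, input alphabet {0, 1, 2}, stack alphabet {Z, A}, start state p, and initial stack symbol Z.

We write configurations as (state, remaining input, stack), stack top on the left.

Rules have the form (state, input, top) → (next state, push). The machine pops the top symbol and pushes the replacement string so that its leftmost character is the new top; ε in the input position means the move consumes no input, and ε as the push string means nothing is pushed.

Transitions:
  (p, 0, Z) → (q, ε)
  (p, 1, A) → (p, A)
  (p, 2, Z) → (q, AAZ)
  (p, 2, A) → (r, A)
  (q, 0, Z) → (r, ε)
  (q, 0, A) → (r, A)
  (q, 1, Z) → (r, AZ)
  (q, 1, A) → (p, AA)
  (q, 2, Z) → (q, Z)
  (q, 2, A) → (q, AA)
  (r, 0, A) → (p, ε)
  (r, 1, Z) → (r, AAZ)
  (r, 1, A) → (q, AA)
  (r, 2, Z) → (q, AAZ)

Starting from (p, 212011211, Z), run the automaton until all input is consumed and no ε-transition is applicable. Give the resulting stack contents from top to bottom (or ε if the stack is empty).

AAAAZ

(p, 212011211, Z)
  read 2, top Z: go to q, push AAZ → (q, 12011211, AAZ)
  read 1, top A: go to p, push AA → (p, 2011211, AAAZ)
  read 2, top A: go to r, push A → (r, 011211, AAAZ)
  read 0, top A: go to p, push ε → (p, 11211, AAZ)
  read 1, top A: go to p, push A → (p, 1211, AAZ)
  read 1, top A: go to p, push A → (p, 211, AAZ)
  read 2, top A: go to r, push A → (r, 11, AAZ)
  read 1, top A: go to q, push AA → (q, 1, AAAZ)
  read 1, top A: go to p, push AA → (p, ε, AAAAZ)
All input consumed in state p with stack AAAAZ.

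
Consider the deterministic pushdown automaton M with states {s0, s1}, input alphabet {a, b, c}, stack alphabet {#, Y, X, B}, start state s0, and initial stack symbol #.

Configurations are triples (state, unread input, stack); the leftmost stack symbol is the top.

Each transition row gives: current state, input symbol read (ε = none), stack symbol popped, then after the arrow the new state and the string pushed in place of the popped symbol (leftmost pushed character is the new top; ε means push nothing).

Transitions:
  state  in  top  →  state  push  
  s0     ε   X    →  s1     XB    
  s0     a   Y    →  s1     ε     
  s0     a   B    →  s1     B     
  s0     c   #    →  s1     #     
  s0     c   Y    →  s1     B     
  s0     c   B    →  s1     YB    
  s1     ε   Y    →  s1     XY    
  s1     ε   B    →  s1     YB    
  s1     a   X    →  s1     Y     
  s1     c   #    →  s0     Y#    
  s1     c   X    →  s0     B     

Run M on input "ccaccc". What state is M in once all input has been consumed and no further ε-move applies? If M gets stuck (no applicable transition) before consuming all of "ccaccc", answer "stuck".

(s0, ccaccc, #)
  read c, top #: go to s1, push # → (s1, caccc, #)
  read c, top #: go to s0, push Y# → (s0, accc, Y#)
  read a, top Y: go to s1, push ε → (s1, ccc, #)
  read c, top #: go to s0, push Y# → (s0, cc, Y#)
  read c, top Y: go to s1, push B → (s1, c, B#)
  ε-move, top B: go to s1, push YB → (s1, c, YB#)
  ε-move, top Y: go to s1, push XY → (s1, c, XYB#)
  read c, top X: go to s0, push B → (s0, ε, BYB#)
All input consumed; M is in state s0.

s0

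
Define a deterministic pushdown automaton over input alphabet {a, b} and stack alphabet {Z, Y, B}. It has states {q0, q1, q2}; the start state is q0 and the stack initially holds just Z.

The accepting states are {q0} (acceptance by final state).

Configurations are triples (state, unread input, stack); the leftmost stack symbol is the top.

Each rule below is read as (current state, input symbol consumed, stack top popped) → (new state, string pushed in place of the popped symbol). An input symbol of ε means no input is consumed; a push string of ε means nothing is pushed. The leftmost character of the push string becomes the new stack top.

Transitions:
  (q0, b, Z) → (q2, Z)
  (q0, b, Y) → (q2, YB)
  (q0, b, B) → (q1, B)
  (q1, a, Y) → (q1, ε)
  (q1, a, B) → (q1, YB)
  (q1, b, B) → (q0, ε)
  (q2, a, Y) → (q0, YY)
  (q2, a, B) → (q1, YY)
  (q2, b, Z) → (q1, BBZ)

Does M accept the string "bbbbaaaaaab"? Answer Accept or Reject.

(q0, bbbbaaaaaab, Z)
  read b, top Z: go to q2, push Z → (q2, bbbaaaaaab, Z)
  read b, top Z: go to q1, push BBZ → (q1, bbaaaaaab, BBZ)
  read b, top B: go to q0, push ε → (q0, baaaaaab, BZ)
  read b, top B: go to q1, push B → (q1, aaaaaab, BZ)
  read a, top B: go to q1, push YB → (q1, aaaaab, YBZ)
  read a, top Y: go to q1, push ε → (q1, aaaab, BZ)
  read a, top B: go to q1, push YB → (q1, aaab, YBZ)
  read a, top Y: go to q1, push ε → (q1, aab, BZ)
  read a, top B: go to q1, push YB → (q1, ab, YBZ)
  read a, top Y: go to q1, push ε → (q1, b, BZ)
  read b, top B: go to q0, push ε → (q0, ε, Z)
All input consumed; state q0 ∈ F.

Accept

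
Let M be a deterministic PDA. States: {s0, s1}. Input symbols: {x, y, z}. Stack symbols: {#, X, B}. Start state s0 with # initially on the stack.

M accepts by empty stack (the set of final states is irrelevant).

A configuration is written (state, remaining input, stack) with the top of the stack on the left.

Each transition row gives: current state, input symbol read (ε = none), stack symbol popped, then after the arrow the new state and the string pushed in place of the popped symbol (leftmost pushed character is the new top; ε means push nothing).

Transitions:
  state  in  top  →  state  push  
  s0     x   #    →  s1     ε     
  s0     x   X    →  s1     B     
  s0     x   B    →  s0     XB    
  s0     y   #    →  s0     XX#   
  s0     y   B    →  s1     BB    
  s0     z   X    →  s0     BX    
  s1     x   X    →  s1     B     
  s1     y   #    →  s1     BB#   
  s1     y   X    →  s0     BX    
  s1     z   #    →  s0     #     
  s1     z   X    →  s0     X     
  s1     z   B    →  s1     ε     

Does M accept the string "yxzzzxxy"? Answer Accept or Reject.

Reject

(s0, yxzzzxxy, #)
  read y, top #: go to s0, push XX# → (s0, xzzzxxy, XX#)
  read x, top X: go to s1, push B → (s1, zzzxxy, BX#)
  read z, top B: go to s1, push ε → (s1, zzxxy, X#)
  read z, top X: go to s0, push X → (s0, zxxy, X#)
  read z, top X: go to s0, push BX → (s0, xxy, BX#)
  read x, top B: go to s0, push XB → (s0, xy, XBX#)
  read x, top X: go to s1, push B → (s1, y, BBX#)
No transition applies at (s1, y, BBX#); input not fully consumed.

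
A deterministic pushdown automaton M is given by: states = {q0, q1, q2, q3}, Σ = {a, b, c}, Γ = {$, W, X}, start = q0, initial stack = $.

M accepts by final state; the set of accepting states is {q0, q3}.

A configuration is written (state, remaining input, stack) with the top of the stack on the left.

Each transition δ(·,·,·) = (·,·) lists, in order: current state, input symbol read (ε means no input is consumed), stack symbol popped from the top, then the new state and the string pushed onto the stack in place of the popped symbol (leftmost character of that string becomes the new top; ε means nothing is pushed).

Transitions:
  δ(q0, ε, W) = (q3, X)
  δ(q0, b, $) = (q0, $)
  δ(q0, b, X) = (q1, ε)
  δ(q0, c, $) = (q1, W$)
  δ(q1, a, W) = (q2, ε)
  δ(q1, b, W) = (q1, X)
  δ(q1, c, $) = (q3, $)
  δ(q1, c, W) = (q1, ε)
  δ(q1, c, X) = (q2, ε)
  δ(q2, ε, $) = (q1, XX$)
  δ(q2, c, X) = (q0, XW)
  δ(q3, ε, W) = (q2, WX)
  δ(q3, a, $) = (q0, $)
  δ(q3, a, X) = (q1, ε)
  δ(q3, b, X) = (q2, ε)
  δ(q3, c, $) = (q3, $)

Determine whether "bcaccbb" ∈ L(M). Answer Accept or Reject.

Reject

(q0, bcaccbb, $) ⊢ (q0, caccbb, $) ⊢ (q1, accbb, W$) ⊢ (q2, ccbb, $) ⊢ (q1, ccbb, XX$) ⊢ (q2, cbb, X$) ⊢ (q0, bb, XW$) ⊢ (q1, b, W$) ⊢ (q1, ε, X$)
All input consumed; state q1 ∉ F and no further ε-move applies.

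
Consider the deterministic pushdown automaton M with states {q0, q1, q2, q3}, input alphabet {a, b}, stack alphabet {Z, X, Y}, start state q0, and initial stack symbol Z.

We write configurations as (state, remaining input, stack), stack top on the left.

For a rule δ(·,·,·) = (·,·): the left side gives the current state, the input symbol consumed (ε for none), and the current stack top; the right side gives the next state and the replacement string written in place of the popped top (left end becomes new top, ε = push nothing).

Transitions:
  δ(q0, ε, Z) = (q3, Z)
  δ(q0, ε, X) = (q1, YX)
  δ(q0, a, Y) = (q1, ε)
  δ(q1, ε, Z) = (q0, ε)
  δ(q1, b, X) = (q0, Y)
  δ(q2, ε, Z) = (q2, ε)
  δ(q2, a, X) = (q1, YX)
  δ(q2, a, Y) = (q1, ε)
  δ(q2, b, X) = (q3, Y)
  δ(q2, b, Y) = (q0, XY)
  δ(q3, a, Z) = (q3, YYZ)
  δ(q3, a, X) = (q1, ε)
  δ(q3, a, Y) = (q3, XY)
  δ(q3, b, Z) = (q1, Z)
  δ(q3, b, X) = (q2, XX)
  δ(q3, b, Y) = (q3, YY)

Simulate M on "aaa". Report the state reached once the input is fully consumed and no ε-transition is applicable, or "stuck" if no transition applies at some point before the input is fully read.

(q0, aaa, Z)
  ε-move, top Z: go to q3, push Z → (q3, aaa, Z)
  read a, top Z: go to q3, push YYZ → (q3, aa, YYZ)
  read a, top Y: go to q3, push XY → (q3, a, XYYZ)
  read a, top X: go to q1, push ε → (q1, ε, YYZ)
All input consumed; M is in state q1.

q1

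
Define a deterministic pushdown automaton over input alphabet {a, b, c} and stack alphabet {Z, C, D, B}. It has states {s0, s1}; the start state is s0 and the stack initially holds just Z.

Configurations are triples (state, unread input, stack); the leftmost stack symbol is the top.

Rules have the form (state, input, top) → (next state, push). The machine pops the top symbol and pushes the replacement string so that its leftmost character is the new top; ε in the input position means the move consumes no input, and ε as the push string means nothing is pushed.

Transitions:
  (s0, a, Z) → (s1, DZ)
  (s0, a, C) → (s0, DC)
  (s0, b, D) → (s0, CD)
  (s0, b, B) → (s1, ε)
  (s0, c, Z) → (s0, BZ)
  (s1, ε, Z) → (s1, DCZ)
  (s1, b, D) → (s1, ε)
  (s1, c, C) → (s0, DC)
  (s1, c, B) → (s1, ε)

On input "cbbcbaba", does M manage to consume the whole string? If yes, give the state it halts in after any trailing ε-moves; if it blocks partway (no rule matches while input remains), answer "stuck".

s0

(s0, cbbcbaba, Z)
  read c, top Z: go to s0, push BZ → (s0, bbcbaba, BZ)
  read b, top B: go to s1, push ε → (s1, bcbaba, Z)
  ε-move, top Z: go to s1, push DCZ → (s1, bcbaba, DCZ)
  read b, top D: go to s1, push ε → (s1, cbaba, CZ)
  read c, top C: go to s0, push DC → (s0, baba, DCZ)
  read b, top D: go to s0, push CD → (s0, aba, CDCZ)
  read a, top C: go to s0, push DC → (s0, ba, DCDCZ)
  read b, top D: go to s0, push CD → (s0, a, CDCDCZ)
  read a, top C: go to s0, push DC → (s0, ε, DCDCDCZ)
All input consumed; M is in state s0.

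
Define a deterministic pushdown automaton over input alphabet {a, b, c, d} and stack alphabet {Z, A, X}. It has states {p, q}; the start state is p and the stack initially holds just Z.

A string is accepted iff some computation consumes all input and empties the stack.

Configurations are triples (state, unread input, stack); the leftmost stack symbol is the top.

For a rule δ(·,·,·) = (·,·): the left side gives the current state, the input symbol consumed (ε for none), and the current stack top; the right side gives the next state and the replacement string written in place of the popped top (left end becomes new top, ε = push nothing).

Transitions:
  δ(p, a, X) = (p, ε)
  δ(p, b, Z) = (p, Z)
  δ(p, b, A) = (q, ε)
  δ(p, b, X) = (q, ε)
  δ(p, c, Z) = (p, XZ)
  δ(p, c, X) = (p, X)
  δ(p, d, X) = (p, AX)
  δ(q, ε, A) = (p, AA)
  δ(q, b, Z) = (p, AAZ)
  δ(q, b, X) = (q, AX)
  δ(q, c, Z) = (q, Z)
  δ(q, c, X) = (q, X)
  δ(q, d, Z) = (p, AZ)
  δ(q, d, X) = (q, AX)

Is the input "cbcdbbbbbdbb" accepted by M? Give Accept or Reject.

(p, cbcdbbbbbdbb, Z)
  read c, top Z: go to p, push XZ → (p, bcdbbbbbdbb, XZ)
  read b, top X: go to q, push ε → (q, cdbbbbbdbb, Z)
  read c, top Z: go to q, push Z → (q, dbbbbbdbb, Z)
  read d, top Z: go to p, push AZ → (p, bbbbbdbb, AZ)
  read b, top A: go to q, push ε → (q, bbbbdbb, Z)
  read b, top Z: go to p, push AAZ → (p, bbbdbb, AAZ)
  read b, top A: go to q, push ε → (q, bbdbb, AZ)
  ε-move, top A: go to p, push AA → (p, bbdbb, AAZ)
  read b, top A: go to q, push ε → (q, bdbb, AZ)
  ε-move, top A: go to p, push AA → (p, bdbb, AAZ)
  read b, top A: go to q, push ε → (q, dbb, AZ)
  ε-move, top A: go to p, push AA → (p, dbb, AAZ)
No transition applies at (p, dbb, AAZ); input not fully consumed.

Reject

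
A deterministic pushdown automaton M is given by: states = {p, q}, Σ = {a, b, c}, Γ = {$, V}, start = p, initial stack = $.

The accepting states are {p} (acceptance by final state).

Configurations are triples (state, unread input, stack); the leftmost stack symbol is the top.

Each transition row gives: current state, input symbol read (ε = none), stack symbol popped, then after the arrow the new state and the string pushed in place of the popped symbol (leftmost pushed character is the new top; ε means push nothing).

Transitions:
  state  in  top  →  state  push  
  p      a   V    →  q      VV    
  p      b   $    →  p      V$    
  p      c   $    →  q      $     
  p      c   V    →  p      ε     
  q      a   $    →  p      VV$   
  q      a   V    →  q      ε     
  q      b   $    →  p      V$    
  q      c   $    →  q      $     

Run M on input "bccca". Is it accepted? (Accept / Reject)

(p, bccca, $)
  read b, top $: go to p, push V$ → (p, ccca, V$)
  read c, top V: go to p, push ε → (p, cca, $)
  read c, top $: go to q, push $ → (q, ca, $)
  read c, top $: go to q, push $ → (q, a, $)
  read a, top $: go to p, push VV$ → (p, ε, VV$)
All input consumed; state p ∈ F.

Accept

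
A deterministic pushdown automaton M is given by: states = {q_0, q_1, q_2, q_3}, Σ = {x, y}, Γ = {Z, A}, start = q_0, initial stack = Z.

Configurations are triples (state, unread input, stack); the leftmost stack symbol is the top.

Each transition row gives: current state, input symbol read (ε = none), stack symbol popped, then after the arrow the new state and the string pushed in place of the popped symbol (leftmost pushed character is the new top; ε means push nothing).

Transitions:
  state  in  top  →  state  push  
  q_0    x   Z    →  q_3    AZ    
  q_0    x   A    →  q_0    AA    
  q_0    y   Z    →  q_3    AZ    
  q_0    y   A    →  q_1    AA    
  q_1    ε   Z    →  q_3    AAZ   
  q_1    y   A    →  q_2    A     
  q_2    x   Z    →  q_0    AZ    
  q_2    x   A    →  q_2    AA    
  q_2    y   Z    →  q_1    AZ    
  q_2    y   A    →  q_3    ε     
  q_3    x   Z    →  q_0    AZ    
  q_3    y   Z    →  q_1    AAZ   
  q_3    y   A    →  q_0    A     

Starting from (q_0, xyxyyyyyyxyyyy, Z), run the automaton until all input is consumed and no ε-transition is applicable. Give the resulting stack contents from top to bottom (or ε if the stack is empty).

AAAAZ

(q_0, xyxyyyyyyxyyyy, Z) ⊢ (q_3, yxyyyyyyxyyyy, AZ) ⊢ (q_0, xyyyyyyxyyyy, AZ) ⊢ (q_0, yyyyyyxyyyy, AAZ) ⊢ (q_1, yyyyyxyyyy, AAAZ) ⊢ (q_2, yyyyxyyyy, AAAZ) ⊢ (q_3, yyyxyyyy, AAZ) ⊢ (q_0, yyxyyyy, AAZ) ⊢ (q_1, yxyyyy, AAAZ) ⊢ (q_2, xyyyy, AAAZ) ⊢ (q_2, yyyy, AAAAZ) ⊢ (q_3, yyy, AAAZ) ⊢ (q_0, yy, AAAZ) ⊢ (q_1, y, AAAAZ) ⊢ (q_2, ε, AAAAZ)
All input consumed in state q_2 with stack AAAAZ.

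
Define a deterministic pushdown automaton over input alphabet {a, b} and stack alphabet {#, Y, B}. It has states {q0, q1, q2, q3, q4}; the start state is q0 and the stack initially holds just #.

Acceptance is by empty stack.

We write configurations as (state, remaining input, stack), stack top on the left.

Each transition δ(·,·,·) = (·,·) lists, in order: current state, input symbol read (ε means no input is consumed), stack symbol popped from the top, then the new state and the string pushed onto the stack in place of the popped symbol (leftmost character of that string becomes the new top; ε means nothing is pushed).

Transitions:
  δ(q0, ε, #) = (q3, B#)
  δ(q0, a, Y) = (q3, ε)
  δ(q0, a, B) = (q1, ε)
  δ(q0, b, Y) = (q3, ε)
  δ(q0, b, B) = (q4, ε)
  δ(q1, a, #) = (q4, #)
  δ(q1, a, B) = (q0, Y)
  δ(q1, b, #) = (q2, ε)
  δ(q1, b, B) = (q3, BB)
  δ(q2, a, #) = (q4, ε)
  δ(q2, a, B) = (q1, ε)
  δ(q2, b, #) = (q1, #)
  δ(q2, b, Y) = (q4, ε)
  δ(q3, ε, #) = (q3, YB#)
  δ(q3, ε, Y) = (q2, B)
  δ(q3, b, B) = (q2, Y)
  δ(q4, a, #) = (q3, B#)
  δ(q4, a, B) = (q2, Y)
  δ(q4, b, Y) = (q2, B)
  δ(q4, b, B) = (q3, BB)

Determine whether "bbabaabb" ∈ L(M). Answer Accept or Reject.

(q0, bbabaabb, #) ⊢ (q3, bbabaabb, B#) ⊢ (q2, babaabb, Y#) ⊢ (q4, abaabb, #) ⊢ (q3, baabb, B#) ⊢ (q2, aabb, Y#)
No transition applies at (q2, aabb, Y#); input not fully consumed.

Reject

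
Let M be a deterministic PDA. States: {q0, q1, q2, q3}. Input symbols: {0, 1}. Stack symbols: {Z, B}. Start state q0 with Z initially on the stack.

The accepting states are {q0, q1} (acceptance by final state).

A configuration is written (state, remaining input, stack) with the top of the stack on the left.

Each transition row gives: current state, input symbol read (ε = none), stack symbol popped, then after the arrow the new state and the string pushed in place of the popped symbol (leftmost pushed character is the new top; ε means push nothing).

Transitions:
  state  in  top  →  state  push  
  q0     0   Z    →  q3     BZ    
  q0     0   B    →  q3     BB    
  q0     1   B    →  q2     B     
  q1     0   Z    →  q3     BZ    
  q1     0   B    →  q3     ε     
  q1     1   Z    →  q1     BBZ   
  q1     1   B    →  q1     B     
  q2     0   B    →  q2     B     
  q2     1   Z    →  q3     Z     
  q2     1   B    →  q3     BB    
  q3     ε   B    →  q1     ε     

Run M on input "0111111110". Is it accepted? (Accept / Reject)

Accept

(q0, 0111111110, Z)
  read 0, top Z: go to q3, push BZ → (q3, 111111110, BZ)
  ε-move, top B: go to q1, push ε → (q1, 111111110, Z)
  read 1, top Z: go to q1, push BBZ → (q1, 11111110, BBZ)
  read 1, top B: go to q1, push B → (q1, 1111110, BBZ)
  read 1, top B: go to q1, push B → (q1, 111110, BBZ)
  read 1, top B: go to q1, push B → (q1, 11110, BBZ)
  read 1, top B: go to q1, push B → (q1, 1110, BBZ)
  read 1, top B: go to q1, push B → (q1, 110, BBZ)
  read 1, top B: go to q1, push B → (q1, 10, BBZ)
  read 1, top B: go to q1, push B → (q1, 0, BBZ)
  read 0, top B: go to q3, push ε → (q3, ε, BZ)
  ε-move, top B: go to q1, push ε → (q1, ε, Z)
All input consumed; state q1 ∈ F.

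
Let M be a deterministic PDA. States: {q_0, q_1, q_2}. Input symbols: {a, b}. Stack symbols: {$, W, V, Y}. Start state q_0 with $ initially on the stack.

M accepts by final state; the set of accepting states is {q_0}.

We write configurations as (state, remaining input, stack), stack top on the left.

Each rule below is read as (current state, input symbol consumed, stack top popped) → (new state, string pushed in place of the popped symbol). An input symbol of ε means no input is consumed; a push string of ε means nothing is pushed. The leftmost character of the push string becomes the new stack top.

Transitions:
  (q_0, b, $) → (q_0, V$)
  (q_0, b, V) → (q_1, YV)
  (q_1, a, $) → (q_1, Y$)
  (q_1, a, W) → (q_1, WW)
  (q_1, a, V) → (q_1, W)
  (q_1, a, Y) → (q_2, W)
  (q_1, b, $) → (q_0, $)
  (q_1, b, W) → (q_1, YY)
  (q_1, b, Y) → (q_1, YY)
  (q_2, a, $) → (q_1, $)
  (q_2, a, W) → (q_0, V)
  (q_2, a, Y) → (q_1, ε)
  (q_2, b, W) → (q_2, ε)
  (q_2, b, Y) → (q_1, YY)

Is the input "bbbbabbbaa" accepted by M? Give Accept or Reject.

Accept

(q_0, bbbbabbbaa, $) ⊢ (q_0, bbbabbbaa, V$) ⊢ (q_1, bbabbbaa, YV$) ⊢ (q_1, babbbaa, YYV$) ⊢ (q_1, abbbaa, YYYV$) ⊢ (q_2, bbbaa, WYYV$) ⊢ (q_2, bbaa, YYV$) ⊢ (q_1, baa, YYYV$) ⊢ (q_1, aa, YYYYV$) ⊢ (q_2, a, WYYYV$) ⊢ (q_0, ε, VYYYV$)
All input consumed; state q_0 ∈ F.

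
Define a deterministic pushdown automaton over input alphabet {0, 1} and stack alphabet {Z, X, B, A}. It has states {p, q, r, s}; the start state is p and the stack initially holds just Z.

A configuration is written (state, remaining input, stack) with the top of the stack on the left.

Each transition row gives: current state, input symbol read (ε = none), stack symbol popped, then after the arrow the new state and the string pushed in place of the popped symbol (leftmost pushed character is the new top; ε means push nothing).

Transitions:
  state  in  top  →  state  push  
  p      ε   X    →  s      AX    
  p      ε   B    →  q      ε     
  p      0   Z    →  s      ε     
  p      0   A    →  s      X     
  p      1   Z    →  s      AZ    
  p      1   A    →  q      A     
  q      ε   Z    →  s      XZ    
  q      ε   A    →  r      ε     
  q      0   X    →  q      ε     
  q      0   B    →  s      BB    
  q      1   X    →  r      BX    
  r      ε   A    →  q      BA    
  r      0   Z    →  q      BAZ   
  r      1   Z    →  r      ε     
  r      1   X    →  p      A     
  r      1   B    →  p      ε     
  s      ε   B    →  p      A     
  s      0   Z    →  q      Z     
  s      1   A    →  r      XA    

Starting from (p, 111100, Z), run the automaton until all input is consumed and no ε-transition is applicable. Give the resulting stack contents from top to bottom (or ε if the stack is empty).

XBAZ

(p, 111100, Z)
  read 1, top Z: go to s, push AZ → (s, 11100, AZ)
  read 1, top A: go to r, push XA → (r, 1100, XAZ)
  read 1, top X: go to p, push A → (p, 100, AAZ)
  read 1, top A: go to q, push A → (q, 00, AAZ)
  ε-move, top A: go to r, push ε → (r, 00, AZ)
  ε-move, top A: go to q, push BA → (q, 00, BAZ)
  read 0, top B: go to s, push BB → (s, 0, BBAZ)
  ε-move, top B: go to p, push A → (p, 0, ABAZ)
  read 0, top A: go to s, push X → (s, ε, XBAZ)
All input consumed in state s with stack XBAZ.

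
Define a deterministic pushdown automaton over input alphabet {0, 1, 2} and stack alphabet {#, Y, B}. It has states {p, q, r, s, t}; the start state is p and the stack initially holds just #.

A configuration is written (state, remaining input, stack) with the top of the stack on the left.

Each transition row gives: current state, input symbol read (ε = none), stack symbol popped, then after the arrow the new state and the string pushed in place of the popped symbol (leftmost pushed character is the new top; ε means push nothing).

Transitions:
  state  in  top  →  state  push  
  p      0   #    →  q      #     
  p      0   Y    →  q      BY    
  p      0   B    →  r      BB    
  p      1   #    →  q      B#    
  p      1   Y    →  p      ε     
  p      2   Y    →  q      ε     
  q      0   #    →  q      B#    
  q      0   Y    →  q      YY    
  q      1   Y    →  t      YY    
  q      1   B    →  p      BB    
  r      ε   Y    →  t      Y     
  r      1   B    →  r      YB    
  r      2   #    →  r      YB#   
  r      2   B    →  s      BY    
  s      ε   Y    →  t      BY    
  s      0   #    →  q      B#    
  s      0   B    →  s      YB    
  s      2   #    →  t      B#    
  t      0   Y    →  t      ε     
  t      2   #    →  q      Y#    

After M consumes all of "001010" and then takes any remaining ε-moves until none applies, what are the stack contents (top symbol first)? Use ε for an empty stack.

BBB#

(p, 001010, #) ⊢ (q, 01010, #) ⊢ (q, 1010, B#) ⊢ (p, 010, BB#) ⊢ (r, 10, BBB#) ⊢ (r, 0, YBBB#) ⊢ (t, 0, YBBB#) ⊢ (t, ε, BBB#)
All input consumed in state t with stack BBB#.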